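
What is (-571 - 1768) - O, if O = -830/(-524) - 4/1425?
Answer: -873855977/373350 ≈ -2340.6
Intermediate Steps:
O = 590327/373350 (O = -830*(-1/524) - 4*1/1425 = 415/262 - 4/1425 = 590327/373350 ≈ 1.5812)
(-571 - 1768) - O = (-571 - 1768) - 1*590327/373350 = -2339 - 590327/373350 = -873855977/373350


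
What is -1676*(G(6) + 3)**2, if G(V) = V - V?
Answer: -15084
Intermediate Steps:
G(V) = 0
-1676*(G(6) + 3)**2 = -1676*(0 + 3)**2 = -1676*3**2 = -1676*9 = -15084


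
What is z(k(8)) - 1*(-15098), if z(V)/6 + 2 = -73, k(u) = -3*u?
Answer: 14648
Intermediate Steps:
z(V) = -450 (z(V) = -12 + 6*(-73) = -12 - 438 = -450)
z(k(8)) - 1*(-15098) = -450 - 1*(-15098) = -450 + 15098 = 14648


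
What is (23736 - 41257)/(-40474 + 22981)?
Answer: 2503/2499 ≈ 1.0016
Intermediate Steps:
(23736 - 41257)/(-40474 + 22981) = -17521/(-17493) = -17521*(-1/17493) = 2503/2499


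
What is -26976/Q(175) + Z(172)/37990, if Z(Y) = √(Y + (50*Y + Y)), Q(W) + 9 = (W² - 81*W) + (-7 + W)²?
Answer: -26976/44665 + 2*√559/18995 ≈ -0.60147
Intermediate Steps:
Q(W) = -9 + W² + (-7 + W)² - 81*W (Q(W) = -9 + ((W² - 81*W) + (-7 + W)²) = -9 + (W² + (-7 + W)² - 81*W) = -9 + W² + (-7 + W)² - 81*W)
Z(Y) = 2*√13*√Y (Z(Y) = √(Y + 51*Y) = √(52*Y) = 2*√13*√Y)
-26976/Q(175) + Z(172)/37990 = -26976/(40 - 95*175 + 2*175²) + (2*√13*√172)/37990 = -26976/(40 - 16625 + 2*30625) + (2*√13*(2*√43))*(1/37990) = -26976/(40 - 16625 + 61250) + (4*√559)*(1/37990) = -26976/44665 + 2*√559/18995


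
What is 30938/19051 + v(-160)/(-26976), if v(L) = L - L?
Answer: 30938/19051 ≈ 1.6240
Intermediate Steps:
v(L) = 0
30938/19051 + v(-160)/(-26976) = 30938/19051 + 0/(-26976) = 30938*(1/19051) + 0*(-1/26976) = 30938/19051 + 0 = 30938/19051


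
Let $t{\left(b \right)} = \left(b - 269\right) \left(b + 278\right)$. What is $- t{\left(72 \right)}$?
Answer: $68950$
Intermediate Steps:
$t{\left(b \right)} = \left(-269 + b\right) \left(278 + b\right)$
$- t{\left(72 \right)} = - (-74782 + 72^{2} + 9 \cdot 72) = - (-74782 + 5184 + 648) = \left(-1\right) \left(-68950\right) = 68950$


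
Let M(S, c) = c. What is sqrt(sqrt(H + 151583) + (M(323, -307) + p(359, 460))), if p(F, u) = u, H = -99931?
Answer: sqrt(153 + 2*sqrt(12913)) ≈ 19.501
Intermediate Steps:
sqrt(sqrt(H + 151583) + (M(323, -307) + p(359, 460))) = sqrt(sqrt(-99931 + 151583) + (-307 + 460)) = sqrt(sqrt(51652) + 153) = sqrt(2*sqrt(12913) + 153) = sqrt(153 + 2*sqrt(12913))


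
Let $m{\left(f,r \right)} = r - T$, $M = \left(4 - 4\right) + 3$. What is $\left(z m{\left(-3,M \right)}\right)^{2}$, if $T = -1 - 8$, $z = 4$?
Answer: $2304$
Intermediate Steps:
$M = 3$ ($M = 0 + 3 = 3$)
$T = -9$ ($T = -1 - 8 = -9$)
$m{\left(f,r \right)} = 9 + r$ ($m{\left(f,r \right)} = r - -9 = r + 9 = 9 + r$)
$\left(z m{\left(-3,M \right)}\right)^{2} = \left(4 \left(9 + 3\right)\right)^{2} = \left(4 \cdot 12\right)^{2} = 48^{2} = 2304$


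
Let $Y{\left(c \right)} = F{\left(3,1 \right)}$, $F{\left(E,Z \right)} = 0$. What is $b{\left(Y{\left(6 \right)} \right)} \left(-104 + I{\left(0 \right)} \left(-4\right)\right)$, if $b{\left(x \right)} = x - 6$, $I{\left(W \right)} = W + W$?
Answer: $624$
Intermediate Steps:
$Y{\left(c \right)} = 0$
$I{\left(W \right)} = 2 W$
$b{\left(x \right)} = -6 + x$ ($b{\left(x \right)} = x - 6 = -6 + x$)
$b{\left(Y{\left(6 \right)} \right)} \left(-104 + I{\left(0 \right)} \left(-4\right)\right) = \left(-6 + 0\right) \left(-104 + 2 \cdot 0 \left(-4\right)\right) = - 6 \left(-104 + 0 \left(-4\right)\right) = - 6 \left(-104 + 0\right) = \left(-6\right) \left(-104\right) = 624$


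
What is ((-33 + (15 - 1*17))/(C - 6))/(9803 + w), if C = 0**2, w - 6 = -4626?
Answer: 35/31098 ≈ 0.0011255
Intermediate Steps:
w = -4620 (w = 6 - 4626 = -4620)
C = 0
((-33 + (15 - 1*17))/(C - 6))/(9803 + w) = ((-33 + (15 - 1*17))/(0 - 6))/(9803 - 4620) = ((-33 + (15 - 17))/(-6))/5183 = ((-33 - 2)*(-1/6))*(1/5183) = -35*(-1/6)*(1/5183) = (35/6)*(1/5183) = 35/31098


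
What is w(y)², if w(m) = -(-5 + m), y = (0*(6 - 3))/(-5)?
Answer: 25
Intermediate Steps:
y = 0 (y = (0*3)*(-⅕) = 0*(-⅕) = 0)
w(m) = 5 - m
w(y)² = (5 - 1*0)² = (5 + 0)² = 5² = 25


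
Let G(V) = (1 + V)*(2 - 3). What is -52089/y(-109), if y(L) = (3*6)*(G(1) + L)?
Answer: 17363/666 ≈ 26.071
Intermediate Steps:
G(V) = -1 - V (G(V) = (1 + V)*(-1) = -1 - V)
y(L) = -36 + 18*L (y(L) = (3*6)*((-1 - 1*1) + L) = 18*((-1 - 1) + L) = 18*(-2 + L) = -36 + 18*L)
-52089/y(-109) = -52089/(-36 + 18*(-109)) = -52089/(-36 - 1962) = -52089/(-1998) = -52089*(-1/1998) = 17363/666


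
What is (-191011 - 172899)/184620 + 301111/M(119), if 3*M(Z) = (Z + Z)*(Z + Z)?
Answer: 429882413/30757692 ≈ 13.976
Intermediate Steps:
M(Z) = 4*Z**2/3 (M(Z) = ((Z + Z)*(Z + Z))/3 = ((2*Z)*(2*Z))/3 = (4*Z**2)/3 = 4*Z**2/3)
(-191011 - 172899)/184620 + 301111/M(119) = (-191011 - 172899)/184620 + 301111/(((4/3)*119**2)) = -363910*1/184620 + 301111/(((4/3)*14161)) = -36391/18462 + 301111/(56644/3) = -36391/18462 + 301111*(3/56644) = -36391/18462 + 903333/56644 = 429882413/30757692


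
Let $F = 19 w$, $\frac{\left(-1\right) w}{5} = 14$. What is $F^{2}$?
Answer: $1768900$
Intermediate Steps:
$w = -70$ ($w = \left(-5\right) 14 = -70$)
$F = -1330$ ($F = 19 \left(-70\right) = -1330$)
$F^{2} = \left(-1330\right)^{2} = 1768900$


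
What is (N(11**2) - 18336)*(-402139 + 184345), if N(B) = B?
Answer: 3967117710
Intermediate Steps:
(N(11**2) - 18336)*(-402139 + 184345) = (11**2 - 18336)*(-402139 + 184345) = (121 - 18336)*(-217794) = -18215*(-217794) = 3967117710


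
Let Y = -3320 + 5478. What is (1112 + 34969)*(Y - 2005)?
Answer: 5520393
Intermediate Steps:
Y = 2158
(1112 + 34969)*(Y - 2005) = (1112 + 34969)*(2158 - 2005) = 36081*153 = 5520393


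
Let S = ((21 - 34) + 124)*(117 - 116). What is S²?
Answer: 12321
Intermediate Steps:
S = 111 (S = (-13 + 124)*1 = 111*1 = 111)
S² = 111² = 12321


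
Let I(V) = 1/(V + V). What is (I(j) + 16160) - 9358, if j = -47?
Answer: 639387/94 ≈ 6802.0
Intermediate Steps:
I(V) = 1/(2*V)
(I(j) + 16160) - 9358 = ((½)/(-47) + 16160) - 9358 = ((½)*(-1/47) + 16160) - 9358 = (-1/94 + 16160) - 9358 = 1519039/94 - 9358 = 639387/94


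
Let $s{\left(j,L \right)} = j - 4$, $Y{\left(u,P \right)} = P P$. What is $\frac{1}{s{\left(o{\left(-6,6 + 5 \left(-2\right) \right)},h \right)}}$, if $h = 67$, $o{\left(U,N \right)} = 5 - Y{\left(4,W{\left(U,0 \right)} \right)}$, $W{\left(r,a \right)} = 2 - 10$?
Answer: $- \frac{1}{63} \approx -0.015873$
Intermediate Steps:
$W{\left(r,a \right)} = -8$ ($W{\left(r,a \right)} = 2 - 10 = -8$)
$Y{\left(u,P \right)} = P^{2}$
$o{\left(U,N \right)} = -59$ ($o{\left(U,N \right)} = 5 - \left(-8\right)^{2} = 5 - 64 = -59$)
$s{\left(j,L \right)} = -4 + j$
$\frac{1}{s{\left(o{\left(-6,6 + 5 \left(-2\right) \right)},h \right)}} = \frac{1}{-4 - 59} = \frac{1}{-63} = - \frac{1}{63}$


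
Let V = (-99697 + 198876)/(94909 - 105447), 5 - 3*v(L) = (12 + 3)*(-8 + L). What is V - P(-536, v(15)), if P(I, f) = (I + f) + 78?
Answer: 15235475/31614 ≈ 481.92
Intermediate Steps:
v(L) = 125/3 - 5*L (v(L) = 5/3 - (12 + 3)*(-8 + L)/3 = 5/3 - 5*(-8 + L) = 5/3 - (-120 + 15*L)/3 = 5/3 + (40 - 5*L) = 125/3 - 5*L)
V = -99179/10538 (V = 99179/(-10538) = 99179*(-1/10538) = -99179/10538 ≈ -9.4116)
P(I, f) = 78 + I + f
V - P(-536, v(15)) = -99179/10538 - (78 - 536 + (125/3 - 5*15)) = -99179/10538 - (78 - 536 + (125/3 - 75)) = -99179/10538 - (78 - 536 - 100/3) = -99179/10538 - 1*(-1474/3) = -99179/10538 + 1474/3 = 15235475/31614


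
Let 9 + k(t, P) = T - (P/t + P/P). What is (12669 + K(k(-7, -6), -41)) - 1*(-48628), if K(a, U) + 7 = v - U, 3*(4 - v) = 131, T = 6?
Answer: 183874/3 ≈ 61291.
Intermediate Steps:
v = -119/3 (v = 4 - ⅓*131 = 4 - 131/3 = -119/3 ≈ -39.667)
k(t, P) = -4 - P/t (k(t, P) = -9 + (6 - (P/t + P/P)) = -9 + (6 - (P/t + 1)) = -9 + (6 - (1 + P/t)) = -9 + (6 + (-1 - P/t)) = -9 + (5 - P/t) = -4 - P/t)
K(a, U) = -140/3 - U (K(a, U) = -7 + (-119/3 - U) = -140/3 - U)
(12669 + K(k(-7, -6), -41)) - 1*(-48628) = (12669 + (-140/3 - 1*(-41))) - 1*(-48628) = (12669 + (-140/3 + 41)) + 48628 = (12669 - 17/3) + 48628 = 37990/3 + 48628 = 183874/3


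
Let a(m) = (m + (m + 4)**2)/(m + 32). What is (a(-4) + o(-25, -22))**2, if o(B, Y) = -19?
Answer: 17956/49 ≈ 366.45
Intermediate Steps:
a(m) = (m + (4 + m)**2)/(32 + m)
(a(-4) + o(-25, -22))**2 = ((-4 + (4 - 4)**2)/(32 - 4) - 19)**2 = ((-4 + 0**2)/28 - 19)**2 = ((-4 + 0)/28 - 19)**2 = ((1/28)*(-4) - 19)**2 = (-1/7 - 19)**2 = (-134/7)**2 = 17956/49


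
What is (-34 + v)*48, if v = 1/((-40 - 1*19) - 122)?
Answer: -295440/181 ≈ -1632.3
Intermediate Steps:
v = -1/181 (v = 1/((-40 - 19) - 122) = 1/(-59 - 122) = 1/(-181) = -1/181 ≈ -0.0055249)
(-34 + v)*48 = (-34 - 1/181)*48 = -6155/181*48 = -295440/181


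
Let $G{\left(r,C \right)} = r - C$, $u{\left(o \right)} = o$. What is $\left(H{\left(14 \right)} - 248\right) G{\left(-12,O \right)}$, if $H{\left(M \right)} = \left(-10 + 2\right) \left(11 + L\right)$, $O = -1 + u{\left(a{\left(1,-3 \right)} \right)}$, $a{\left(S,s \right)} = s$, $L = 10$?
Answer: $3328$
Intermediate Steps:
$O = -4$ ($O = -1 - 3 = -4$)
$H{\left(M \right)} = -168$ ($H{\left(M \right)} = \left(-10 + 2\right) \left(11 + 10\right) = \left(-8\right) 21 = -168$)
$\left(H{\left(14 \right)} - 248\right) G{\left(-12,O \right)} = \left(-168 - 248\right) \left(-12 - -4\right) = - 416 \left(-12 + 4\right) = \left(-416\right) \left(-8\right) = 3328$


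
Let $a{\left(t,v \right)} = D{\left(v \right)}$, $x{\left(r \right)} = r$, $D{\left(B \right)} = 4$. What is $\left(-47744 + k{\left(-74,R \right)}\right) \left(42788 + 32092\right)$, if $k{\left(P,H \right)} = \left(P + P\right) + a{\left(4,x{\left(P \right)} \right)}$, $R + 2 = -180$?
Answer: $-3585853440$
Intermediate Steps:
$a{\left(t,v \right)} = 4$
$R = -182$ ($R = -2 - 180 = -182$)
$k{\left(P,H \right)} = 4 + 2 P$ ($k{\left(P,H \right)} = \left(P + P\right) + 4 = 2 P + 4 = 4 + 2 P$)
$\left(-47744 + k{\left(-74,R \right)}\right) \left(42788 + 32092\right) = \left(-47744 + \left(4 + 2 \left(-74\right)\right)\right) \left(42788 + 32092\right) = \left(-47744 + \left(4 - 148\right)\right) 74880 = \left(-47744 - 144\right) 74880 = \left(-47888\right) 74880 = -3585853440$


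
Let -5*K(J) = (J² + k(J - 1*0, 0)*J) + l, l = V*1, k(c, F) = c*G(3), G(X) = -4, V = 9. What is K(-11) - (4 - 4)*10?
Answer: 354/5 ≈ 70.800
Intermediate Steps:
k(c, F) = -4*c (k(c, F) = c*(-4) = -4*c)
l = 9 (l = 9*1 = 9)
K(J) = -9/5 + 3*J²/5 (K(J) = -((J² + (-4*(J - 1*0))*J) + 9)/5 = -((J² + (-4*(J + 0))*J) + 9)/5 = -((J² + (-4*J)*J) + 9)/5 = -((J² - 4*J²) + 9)/5 = -(-3*J² + 9)/5 = -(9 - 3*J²)/5 = -9/5 + 3*J²/5)
K(-11) - (4 - 4)*10 = (-9/5 + (⅗)*(-11)²) - (4 - 4)*10 = (-9/5 + (⅗)*121) - 0*10 = (-9/5 + 363/5) - 1*0 = 354/5 + 0 = 354/5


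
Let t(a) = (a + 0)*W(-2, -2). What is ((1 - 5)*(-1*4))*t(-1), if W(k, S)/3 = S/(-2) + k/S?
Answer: -96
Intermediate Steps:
W(k, S) = -3*S/2 + 3*k/S (W(k, S) = 3*(S/(-2) + k/S) = 3*(S*(-½) + k/S) = 3*(-S/2 + k/S) = -3*S/2 + 3*k/S)
t(a) = 6*a (t(a) = (a + 0)*(-3/2*(-2) + 3*(-2)/(-2)) = a*(3 + 3*(-2)*(-½)) = a*(3 + 3) = a*6 = 6*a)
((1 - 5)*(-1*4))*t(-1) = ((1 - 5)*(-1*4))*(6*(-1)) = -4*(-4)*(-6) = 16*(-6) = -96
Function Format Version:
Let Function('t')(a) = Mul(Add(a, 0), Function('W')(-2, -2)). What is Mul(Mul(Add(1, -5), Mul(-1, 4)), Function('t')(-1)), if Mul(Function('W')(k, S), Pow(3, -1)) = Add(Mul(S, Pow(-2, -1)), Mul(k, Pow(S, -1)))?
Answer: -96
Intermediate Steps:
Function('W')(k, S) = Add(Mul(Rational(-3, 2), S), Mul(3, k, Pow(S, -1))) (Function('W')(k, S) = Mul(3, Add(Mul(S, Pow(-2, -1)), Mul(k, Pow(S, -1)))) = Mul(3, Add(Mul(S, Rational(-1, 2)), Mul(k, Pow(S, -1)))) = Mul(3, Add(Mul(Rational(-1, 2), S), Mul(k, Pow(S, -1)))) = Add(Mul(Rational(-3, 2), S), Mul(3, k, Pow(S, -1))))
Function('t')(a) = Mul(6, a) (Function('t')(a) = Mul(Add(a, 0), Add(Mul(Rational(-3, 2), -2), Mul(3, -2, Pow(-2, -1)))) = Mul(a, Add(3, Mul(3, -2, Rational(-1, 2)))) = Mul(a, Add(3, 3)) = Mul(a, 6) = Mul(6, a))
Mul(Mul(Add(1, -5), Mul(-1, 4)), Function('t')(-1)) = Mul(Mul(Add(1, -5), Mul(-1, 4)), Mul(6, -1)) = Mul(Mul(-4, -4), -6) = Mul(16, -6) = -96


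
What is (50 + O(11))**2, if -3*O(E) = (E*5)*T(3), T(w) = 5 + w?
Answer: 84100/9 ≈ 9344.4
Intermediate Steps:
O(E) = -40*E/3 (O(E) = -E*5*(5 + 3)/3 = -5*E*8/3 = -40*E/3)
(50 + O(11))**2 = (50 - 40/3*11)**2 = (50 - 440/3)**2 = (-290/3)**2 = 84100/9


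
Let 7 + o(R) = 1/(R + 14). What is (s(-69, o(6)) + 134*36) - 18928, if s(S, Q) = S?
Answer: -14173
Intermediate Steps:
o(R) = -7 + 1/(14 + R) (o(R) = -7 + 1/(R + 14) = -7 + 1/(14 + R))
(s(-69, o(6)) + 134*36) - 18928 = (-69 + 134*36) - 18928 = (-69 + 4824) - 18928 = 4755 - 18928 = -14173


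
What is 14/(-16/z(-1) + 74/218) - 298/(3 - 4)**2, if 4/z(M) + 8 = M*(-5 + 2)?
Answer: -659140/2217 ≈ -297.31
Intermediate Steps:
z(M) = 4/(-8 - 3*M) (z(M) = 4/(-8 + M*(-5 + 2)) = 4/(-8 + M*(-3)) = 4/(-8 - 3*M))
14/(-16/z(-1) + 74/218) - 298/(3 - 4)**2 = 14/(-16/((-4/(8 + 3*(-1)))) + 74/218) - 298/(3 - 4)**2 = 14/(-16/((-4/(8 - 3))) + 74*(1/218)) - 298/((-1)**2) = 14/(-16/((-4/5)) + 37/109) - 298/1 = 14/(-16/((-4*1/5)) + 37/109) - 298*1 = 14/(-16/(-4/5) + 37/109) - 298 = 14/(-16*(-5/4) + 37/109) - 298 = 14/(20 + 37/109) - 298 = 14/(2217/109) - 298 = 14*(109/2217) - 298 = 1526/2217 - 298 = -659140/2217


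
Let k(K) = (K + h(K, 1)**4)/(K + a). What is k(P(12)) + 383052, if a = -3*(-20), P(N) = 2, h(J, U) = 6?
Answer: 11875261/31 ≈ 3.8307e+5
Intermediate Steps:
a = 60
k(K) = (1296 + K)/(60 + K) (k(K) = (K + 6**4)/(K + 60) = (K + 1296)/(60 + K) = (1296 + K)/(60 + K))
k(P(12)) + 383052 = (1296 + 2)/(60 + 2) + 383052 = 1298/62 + 383052 = (1/62)*1298 + 383052 = 649/31 + 383052 = 11875261/31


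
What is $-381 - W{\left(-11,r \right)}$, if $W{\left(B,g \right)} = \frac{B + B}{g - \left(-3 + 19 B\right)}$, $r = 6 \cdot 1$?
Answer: $- \frac{41518}{109} \approx -380.9$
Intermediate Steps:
$r = 6$
$W{\left(B,g \right)} = \frac{2 B}{3 + g - 19 B}$ ($W{\left(B,g \right)} = \frac{2 B}{g - \left(-3 + 19 B\right)} = \frac{2 B}{3 + g - 19 B}$)
$-381 - W{\left(-11,r \right)} = -381 - 2 \left(-11\right) \frac{1}{3 + 6 - -209} = -381 - 2 \left(-11\right) \frac{1}{3 + 6 + 209} = -381 - 2 \left(-11\right) \frac{1}{218} = -381 - - \frac{11}{109} = -381 + \frac{11}{109} = - \frac{41518}{109}$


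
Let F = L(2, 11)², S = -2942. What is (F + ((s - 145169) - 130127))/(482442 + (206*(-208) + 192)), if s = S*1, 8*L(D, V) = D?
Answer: -4451807/7036576 ≈ -0.63267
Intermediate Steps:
L(D, V) = D/8
s = -2942 (s = -2942*1 = -2942)
F = 1/16 (F = ((⅛)*2)² = (¼)² = 1/16 ≈ 0.062500)
(F + ((s - 145169) - 130127))/(482442 + (206*(-208) + 192)) = (1/16 + ((-2942 - 145169) - 130127))/(482442 + (206*(-208) + 192)) = (1/16 + (-148111 - 130127))/(482442 + (-42848 + 192)) = (1/16 - 278238)/(482442 - 42656) = -4451807/16/439786 = -4451807/16*1/439786 = -4451807/7036576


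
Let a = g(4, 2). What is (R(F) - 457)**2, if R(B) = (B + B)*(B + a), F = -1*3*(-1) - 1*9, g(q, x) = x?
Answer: 167281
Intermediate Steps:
a = 2
F = -6 (F = -3*(-1) - 9 = 3 - 9 = -6)
R(B) = 2*B*(2 + B) (R(B) = (B + B)*(B + 2) = (2*B)*(2 + B) = 2*B*(2 + B))
(R(F) - 457)**2 = (2*(-6)*(2 - 6) - 457)**2 = (2*(-6)*(-4) - 457)**2 = (48 - 457)**2 = (-409)**2 = 167281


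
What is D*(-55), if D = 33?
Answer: -1815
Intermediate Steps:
D*(-55) = 33*(-55) = -1815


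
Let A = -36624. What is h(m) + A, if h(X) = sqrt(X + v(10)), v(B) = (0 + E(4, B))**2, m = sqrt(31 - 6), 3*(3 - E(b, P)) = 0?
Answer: -36624 + sqrt(14) ≈ -36620.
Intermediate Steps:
E(b, P) = 3 (E(b, P) = 3 - 1/3*0 = 3 + 0 = 3)
m = 5 (m = sqrt(25) = 5)
v(B) = 9 (v(B) = (0 + 3)**2 = 3**2 = 9)
h(X) = sqrt(9 + X) (h(X) = sqrt(X + 9) = sqrt(9 + X))
h(m) + A = sqrt(9 + 5) - 36624 = sqrt(14) - 36624 = -36624 + sqrt(14)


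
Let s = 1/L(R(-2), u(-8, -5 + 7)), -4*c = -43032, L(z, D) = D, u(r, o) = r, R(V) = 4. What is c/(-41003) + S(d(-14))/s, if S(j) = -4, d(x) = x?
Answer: 1301338/41003 ≈ 31.738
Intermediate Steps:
c = 10758 (c = -1/4*(-43032) = 10758)
s = -1/8 (s = 1/(-8) = -1/8 ≈ -0.12500)
c/(-41003) + S(d(-14))/s = 10758/(-41003) - 4/(-1/8) = 10758*(-1/41003) - 4*(-8) = -10758/41003 + 32 = 1301338/41003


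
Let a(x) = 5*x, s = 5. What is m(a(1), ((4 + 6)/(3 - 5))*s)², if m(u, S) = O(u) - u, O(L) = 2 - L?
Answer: 64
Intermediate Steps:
m(u, S) = 2 - 2*u (m(u, S) = (2 - u) - u = 2 - 2*u)
m(a(1), ((4 + 6)/(3 - 5))*s)² = (2 - 10)² = (-8)² = 64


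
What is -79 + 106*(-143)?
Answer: -15237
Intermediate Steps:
-79 + 106*(-143) = -79 - 15158 = -15237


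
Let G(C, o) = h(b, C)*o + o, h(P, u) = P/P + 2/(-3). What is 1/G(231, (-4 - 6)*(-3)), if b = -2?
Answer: 1/40 ≈ 0.025000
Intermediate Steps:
h(P, u) = ⅓ (h(P, u) = 1 + 2*(-⅓) = 1 - ⅔ = ⅓)
G(C, o) = 4*o/3 (G(C, o) = o/3 + o = 4*o/3)
1/G(231, (-4 - 6)*(-3)) = 1/(4*((-4 - 6)*(-3))/3) = 1/(4*(-10*(-3))/3) = 1/((4/3)*30) = 1/40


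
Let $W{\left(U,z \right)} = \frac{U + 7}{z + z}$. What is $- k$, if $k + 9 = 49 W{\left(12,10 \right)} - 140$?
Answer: $\frac{2049}{20} \approx 102.45$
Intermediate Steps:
$W{\left(U,z \right)} = \frac{7 + U}{2 z}$
$k = - \frac{2049}{20}$ ($k = -9 - \left(140 - 49 \frac{7 + 12}{2 \cdot 10}\right) = -9 - \left(140 - 49 \cdot \frac{1}{2} \cdot \frac{1}{10} \cdot 19\right) = -9 + \left(49 \cdot \frac{19}{20} - 140\right) = -9 + \left(\frac{931}{20} - 140\right) = -9 - \frac{1869}{20} = - \frac{2049}{20} \approx -102.45$)
$- k = \left(-1\right) \left(- \frac{2049}{20}\right) = \frac{2049}{20}$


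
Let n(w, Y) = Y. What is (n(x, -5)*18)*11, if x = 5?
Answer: -990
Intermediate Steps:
(n(x, -5)*18)*11 = -5*18*11 = -90*11 = -990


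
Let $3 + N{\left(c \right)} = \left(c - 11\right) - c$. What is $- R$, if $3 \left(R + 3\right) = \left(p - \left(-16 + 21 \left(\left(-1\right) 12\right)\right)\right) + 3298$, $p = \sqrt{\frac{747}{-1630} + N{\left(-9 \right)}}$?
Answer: $- \frac{3557}{3} - \frac{i \sqrt{38414210}}{4890} \approx -1185.7 - 1.2675 i$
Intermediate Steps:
$N{\left(c \right)} = -14$ ($N{\left(c \right)} = -3 + \left(\left(c - 11\right) - c\right) = -3 + \left(\left(-11 + c\right) - c\right) = -3 - 11 = -14$)
$p = \frac{i \sqrt{38414210}}{1630}$ ($p = \sqrt{\frac{747}{-1630} - 14} = \sqrt{747 \left(- \frac{1}{1630}\right) - 14} = \sqrt{- \frac{747}{1630} - 14} = \sqrt{- \frac{23567}{1630}} = \frac{i \sqrt{38414210}}{1630} \approx 3.8024 i$)
$R = \frac{3557}{3} + \frac{i \sqrt{38414210}}{4890}$ ($R = -3 + \frac{\left(\frac{i \sqrt{38414210}}{1630} - \left(-16 + 21 \left(\left(-1\right) 12\right)\right)\right) + 3298}{3} = -3 + \frac{\left(\frac{i \sqrt{38414210}}{1630} + \left(16 - -252\right)\right) + 3298}{3} = -3 + \frac{\left(\frac{i \sqrt{38414210}}{1630} + \left(16 + 252\right)\right) + 3298}{3} = -3 + \frac{\left(\frac{i \sqrt{38414210}}{1630} + 268\right) + 3298}{3} = -3 + \frac{\left(268 + \frac{i \sqrt{38414210}}{1630}\right) + 3298}{3} = -3 + \frac{3566 + \frac{i \sqrt{38414210}}{1630}}{3} = -3 + \left(\frac{3566}{3} + \frac{i \sqrt{38414210}}{4890}\right) = \frac{3557}{3} + \frac{i \sqrt{38414210}}{4890} \approx 1185.7 + 1.2675 i$)
$- R = - (\frac{3557}{3} + \frac{i \sqrt{38414210}}{4890}) = - \frac{3557}{3} - \frac{i \sqrt{38414210}}{4890}$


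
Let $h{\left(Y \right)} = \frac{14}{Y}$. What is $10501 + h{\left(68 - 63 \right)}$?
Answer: $\frac{52519}{5} \approx 10504.0$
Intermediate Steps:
$10501 + h{\left(68 - 63 \right)} = 10501 + \frac{14}{68 - 63} = 10501 + \frac{14}{5} = \frac{52519}{5}$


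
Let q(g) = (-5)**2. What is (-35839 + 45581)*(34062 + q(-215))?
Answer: 332075554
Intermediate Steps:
q(g) = 25
(-35839 + 45581)*(34062 + q(-215)) = (-35839 + 45581)*(34062 + 25) = 9742*34087 = 332075554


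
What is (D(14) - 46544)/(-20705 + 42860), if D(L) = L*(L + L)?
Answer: -15384/7385 ≈ -2.0831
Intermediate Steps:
D(L) = 2*L² (D(L) = L*(2*L) = 2*L²)
(D(14) - 46544)/(-20705 + 42860) = (2*14² - 46544)/(-20705 + 42860) = (2*196 - 46544)/22155 = (392 - 46544)*(1/22155) = -46152*1/22155 = -15384/7385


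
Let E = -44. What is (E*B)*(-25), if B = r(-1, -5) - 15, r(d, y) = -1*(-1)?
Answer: -15400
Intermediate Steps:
r(d, y) = 1
B = -14 (B = 1 - 15 = -14)
(E*B)*(-25) = -44*(-14)*(-25) = 616*(-25) = -15400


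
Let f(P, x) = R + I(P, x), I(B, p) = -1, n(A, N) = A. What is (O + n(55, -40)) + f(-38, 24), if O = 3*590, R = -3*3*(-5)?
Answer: 1869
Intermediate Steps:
R = 45 (R = -9*(-5) = 45)
f(P, x) = 44 (f(P, x) = 45 - 1 = 44)
O = 1770
(O + n(55, -40)) + f(-38, 24) = (1770 + 55) + 44 = 1825 + 44 = 1869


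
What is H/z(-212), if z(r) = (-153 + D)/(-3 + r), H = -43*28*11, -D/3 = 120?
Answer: -2847460/513 ≈ -5550.6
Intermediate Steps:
D = -360 (D = -3*120 = -360)
H = -13244 (H = -1204*11 = -13244)
z(r) = -513/(-3 + r) (z(r) = (-153 - 360)/(-3 + r) = -513/(-3 + r))
H/z(-212) = -13244/((-513/(-3 - 212))) = -13244/((-513/(-215))) = -13244/((-513*(-1/215))) = -13244/513/215 = -13244*215/513 = -2847460/513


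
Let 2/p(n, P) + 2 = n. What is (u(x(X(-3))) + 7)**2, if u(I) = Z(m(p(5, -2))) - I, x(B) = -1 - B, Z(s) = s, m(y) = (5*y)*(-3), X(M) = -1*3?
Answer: 25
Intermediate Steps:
p(n, P) = 2/(-2 + n)
X(M) = -3
m(y) = -15*y
u(I) = -10 - I (u(I) = -30/(-2 + 5) - I = -30/3 - I = -15*2/3 - I = -10 - I)
(u(x(X(-3))) + 7)**2 = ((-10 - (-1 - 1*(-3))) + 7)**2 = ((-10 - (-1 + 3)) + 7)**2 = ((-10 - 1*2) + 7)**2 = ((-10 - 2) + 7)**2 = (-12 + 7)**2 = (-5)**2 = 25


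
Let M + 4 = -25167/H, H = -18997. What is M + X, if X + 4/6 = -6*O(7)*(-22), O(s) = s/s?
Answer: 7332355/56991 ≈ 128.66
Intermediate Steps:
M = -50821/18997 (M = -4 - 25167/(-18997) = -4 - 25167*(-1/18997) = -4 + 25167/18997 = -50821/18997 ≈ -2.6752)
O(s) = 1
X = 394/3 (X = -⅔ - 6*1*(-22) = -⅔ - 6*(-22) = -⅔ + 132 = 394/3 ≈ 131.33)
M + X = -50821/18997 + 394/3 = 7332355/56991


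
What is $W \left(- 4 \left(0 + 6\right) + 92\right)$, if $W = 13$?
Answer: $884$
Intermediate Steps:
$W \left(- 4 \left(0 + 6\right) + 92\right) = 13 \left(- 4 \left(0 + 6\right) + 92\right) = 13 \left(\left(-4\right) 6 + 92\right) = 13 \left(-24 + 92\right) = 13 \cdot 68 = 884$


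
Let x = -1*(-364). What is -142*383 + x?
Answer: -54022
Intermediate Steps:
x = 364
-142*383 + x = -142*383 + 364 = -54386 + 364 = -54022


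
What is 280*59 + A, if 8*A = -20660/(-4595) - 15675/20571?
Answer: 832840740629/50412664 ≈ 16520.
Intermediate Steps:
A = 23531349/50412664 (A = (-20660/(-4595) - 15675/20571)/8 = (-20660*(-1/4595) - 15675*1/20571)/8 = (4132/919 - 5225/6857)/8 = (1/8)*(23531349/6301583) = 23531349/50412664 ≈ 0.46677)
280*59 + A = 280*59 + 23531349/50412664 = 16520 + 23531349/50412664 = 832840740629/50412664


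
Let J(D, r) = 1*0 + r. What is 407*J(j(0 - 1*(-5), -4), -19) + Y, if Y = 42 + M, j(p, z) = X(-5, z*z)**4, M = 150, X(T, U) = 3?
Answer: -7541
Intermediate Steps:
j(p, z) = 81 (j(p, z) = 3**4 = 81)
J(D, r) = r (J(D, r) = 0 + r = r)
Y = 192 (Y = 42 + 150 = 192)
407*J(j(0 - 1*(-5), -4), -19) + Y = 407*(-19) + 192 = -7733 + 192 = -7541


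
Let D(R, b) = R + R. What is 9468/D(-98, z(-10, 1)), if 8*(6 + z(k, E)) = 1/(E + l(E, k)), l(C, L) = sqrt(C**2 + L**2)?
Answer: -2367/49 ≈ -48.306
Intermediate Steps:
z(k, E) = -6 + 1/(8*(E + sqrt(E**2 + k**2)))
D(R, b) = 2*R
9468/D(-98, z(-10, 1)) = 9468/((2*(-98))) = 9468/(-196) = 9468*(-1/196) = -2367/49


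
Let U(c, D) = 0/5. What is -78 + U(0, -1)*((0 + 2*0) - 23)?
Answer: -78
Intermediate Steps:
U(c, D) = 0 (U(c, D) = 0*(1/5) = 0)
-78 + U(0, -1)*((0 + 2*0) - 23) = -78 + 0*((0 + 2*0) - 23) = -78 + 0*((0 + 0) - 23) = -78 + 0*(0 - 23) = -78 + 0*(-23) = -78 + 0 = -78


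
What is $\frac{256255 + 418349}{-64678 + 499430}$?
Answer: $\frac{168651}{108688} \approx 1.5517$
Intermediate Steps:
$\frac{256255 + 418349}{-64678 + 499430} = \frac{674604}{434752} = 674604 \cdot \frac{1}{434752} = \frac{168651}{108688}$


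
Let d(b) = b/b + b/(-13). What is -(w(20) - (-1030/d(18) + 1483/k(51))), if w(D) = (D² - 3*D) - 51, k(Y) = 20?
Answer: 49263/20 ≈ 2463.1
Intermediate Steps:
w(D) = -51 + D² - 3*D
d(b) = 1 - b/13 (d(b) = 1 + b*(-1/13) = 1 - b/13)
-(w(20) - (-1030/d(18) + 1483/k(51))) = -((-51 + 20² - 3*20) - (-1030/(1 - 1/13*18) + 1483/20)) = -((-51 + 400 - 60) - (-1030/(1 - 18/13) + 1483*(1/20))) = -(289 - (-1030/(-5/13) + 1483/20)) = -(289 - (-1030*(-13/5) + 1483/20)) = -(289 - (2678 + 1483/20)) = -(289 - 1*55043/20) = -(289 - 55043/20) = -1*(-49263/20) = 49263/20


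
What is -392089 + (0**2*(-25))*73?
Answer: -392089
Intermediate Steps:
-392089 + (0**2*(-25))*73 = -392089 + (0*(-25))*73 = -392089 + 0*73 = -392089 + 0 = -392089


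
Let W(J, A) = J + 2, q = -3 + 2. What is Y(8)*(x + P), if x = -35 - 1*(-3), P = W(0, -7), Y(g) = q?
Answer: 30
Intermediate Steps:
q = -1
Y(g) = -1
W(J, A) = 2 + J
P = 2 (P = 2 + 0 = 2)
x = -32 (x = -35 + 3 = -32)
Y(8)*(x + P) = -(-32 + 2) = -1*(-30) = 30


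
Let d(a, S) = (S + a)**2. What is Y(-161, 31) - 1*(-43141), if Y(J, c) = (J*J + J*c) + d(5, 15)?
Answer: 64471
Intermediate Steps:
Y(J, c) = 400 + J**2 + J*c (Y(J, c) = (J*J + J*c) + (15 + 5)**2 = (J**2 + J*c) + 20**2 = (J**2 + J*c) + 400 = 400 + J**2 + J*c)
Y(-161, 31) - 1*(-43141) = (400 + (-161)**2 - 161*31) - 1*(-43141) = (400 + 25921 - 4991) + 43141 = 21330 + 43141 = 64471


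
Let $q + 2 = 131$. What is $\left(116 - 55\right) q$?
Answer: $7869$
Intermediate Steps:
$q = 129$ ($q = -2 + 131 = 129$)
$\left(116 - 55\right) q = \left(116 - 55\right) 129 = 61 \cdot 129 = 7869$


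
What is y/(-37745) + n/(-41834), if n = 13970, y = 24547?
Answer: -777098424/789512165 ≈ -0.98428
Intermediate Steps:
y/(-37745) + n/(-41834) = 24547/(-37745) + 13970/(-41834) = 24547*(-1/37745) + 13970*(-1/41834) = -24547/37745 - 6985/20917 = -777098424/789512165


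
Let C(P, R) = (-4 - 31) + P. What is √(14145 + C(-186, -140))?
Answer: 118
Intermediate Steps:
C(P, R) = -35 + P
√(14145 + C(-186, -140)) = √(14145 + (-35 - 186)) = √(14145 - 221) = √13924 = 118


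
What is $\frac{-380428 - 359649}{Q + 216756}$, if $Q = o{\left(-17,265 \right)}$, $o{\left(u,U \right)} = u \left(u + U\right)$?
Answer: $- \frac{740077}{212540} \approx -3.4821$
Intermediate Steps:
$o{\left(u,U \right)} = u \left(U + u\right)$
$Q = -4216$ ($Q = - 17 \left(265 - 17\right) = \left(-17\right) 248 = -4216$)
$\frac{-380428 - 359649}{Q + 216756} = \frac{-380428 - 359649}{-4216 + 216756} = - \frac{740077}{212540}$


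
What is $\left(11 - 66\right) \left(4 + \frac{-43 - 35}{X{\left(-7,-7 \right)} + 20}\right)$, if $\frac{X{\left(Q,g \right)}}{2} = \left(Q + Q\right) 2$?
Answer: $- \frac{2035}{6} \approx -339.17$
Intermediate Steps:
$X{\left(Q,g \right)} = 8 Q$ ($X{\left(Q,g \right)} = 2 \left(Q + Q\right) 2 = 2 \cdot 2 Q 2 = 2 \cdot 4 Q = 8 Q$)
$\left(11 - 66\right) \left(4 + \frac{-43 - 35}{X{\left(-7,-7 \right)} + 20}\right) = \left(11 - 66\right) \left(4 + \frac{-43 - 35}{8 \left(-7\right) + 20}\right) = \left(11 - 66\right) \left(4 - \frac{78}{-56 + 20}\right) = - 55 \left(4 - \frac{78}{-36}\right) = - 55 \left(4 - - \frac{13}{6}\right) = - 55 \left(4 + \frac{13}{6}\right) = \left(-55\right) \frac{37}{6} = - \frac{2035}{6}$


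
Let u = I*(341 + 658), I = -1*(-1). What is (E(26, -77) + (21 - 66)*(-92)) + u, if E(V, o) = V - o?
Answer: 5242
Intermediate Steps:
I = 1
u = 999 (u = 1*(341 + 658) = 1*999 = 999)
(E(26, -77) + (21 - 66)*(-92)) + u = ((26 - 1*(-77)) + (21 - 66)*(-92)) + 999 = ((26 + 77) - 45*(-92)) + 999 = (103 + 4140) + 999 = 4243 + 999 = 5242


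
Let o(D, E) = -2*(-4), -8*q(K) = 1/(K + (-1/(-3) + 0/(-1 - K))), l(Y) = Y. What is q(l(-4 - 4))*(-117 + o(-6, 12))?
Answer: -327/184 ≈ -1.7772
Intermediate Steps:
q(K) = -1/(8*(1/3 + K)) (q(K) = -1/(8*(K + (-1/(-3) + 0/(-1 - K)))) = -1/(8*(K + (-1*(-1/3) + 0))) = -1/(8*(K + (1/3 + 0))) = -1/(8*(K + 1/3)) = -1/(8*(1/3 + K)))
o(D, E) = 8
q(l(-4 - 4))*(-117 + o(-6, 12)) = (-3/(8 + 24*(-4 - 4)))*(-117 + 8) = -3/(8 + 24*(-8))*(-109) = -3/(8 - 192)*(-109) = -3/(-184)*(-109) = -3*(-1/184)*(-109) = (3/184)*(-109) = -327/184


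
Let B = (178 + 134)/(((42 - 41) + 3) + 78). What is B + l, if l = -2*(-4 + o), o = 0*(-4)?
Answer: 484/41 ≈ 11.805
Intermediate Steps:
o = 0
B = 156/41 (B = 312/((1 + 3) + 78) = 312/(4 + 78) = 312/82 = 312*(1/82) = 156/41 ≈ 3.8049)
l = 8 (l = -2*(-4 + 0) = -2*(-4) = 8)
B + l = 156/41 + 8 = 484/41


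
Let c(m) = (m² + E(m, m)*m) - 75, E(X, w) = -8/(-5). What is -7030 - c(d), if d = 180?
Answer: -39643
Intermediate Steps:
E(X, w) = 8/5 (E(X, w) = -8*(-⅕) = 8/5)
c(m) = -75 + m² + 8*m/5 (c(m) = (m² + 8*m/5) - 75 = -75 + m² + 8*m/5)
-7030 - c(d) = -7030 - (-75 + 180² + (8/5)*180) = -7030 - (-75 + 32400 + 288) = -7030 - 1*32613 = -7030 - 32613 = -39643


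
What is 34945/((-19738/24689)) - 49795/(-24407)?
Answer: -21056329808025/481745366 ≈ -43708.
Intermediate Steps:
34945/((-19738/24689)) - 49795/(-24407) = 34945/((-19738*1/24689)) - 49795*(-1/24407) = 34945/(-19738/24689) + 49795/24407 = 34945*(-24689/19738) + 49795/24407 = -862757105/19738 + 49795/24407 = -21056329808025/481745366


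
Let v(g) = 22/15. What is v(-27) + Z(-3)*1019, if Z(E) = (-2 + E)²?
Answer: 382147/15 ≈ 25476.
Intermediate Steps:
v(g) = 22/15 (v(g) = 22*(1/15) = 22/15)
v(-27) + Z(-3)*1019 = 22/15 + (-2 - 3)²*1019 = 22/15 + (-5)²*1019 = 22/15 + 25*1019 = 22/15 + 25475 = 382147/15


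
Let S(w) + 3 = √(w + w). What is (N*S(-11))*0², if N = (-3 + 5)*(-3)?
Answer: 0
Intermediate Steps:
N = -6 (N = 2*(-3) = -6)
S(w) = -3 + √2*√w (S(w) = -3 + √(w + w) = -3 + √(2*w) = -3 + √2*√w)
(N*S(-11))*0² = -6*(-3 + √2*√(-11))*0² = -6*(-3 + √2*(I*√11))*0 = -6*(-3 + I*√22)*0 = (18 - 6*I*√22)*0 = 0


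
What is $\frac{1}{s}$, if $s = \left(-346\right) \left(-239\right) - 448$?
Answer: $\frac{1}{82246} \approx 1.2159 \cdot 10^{-5}$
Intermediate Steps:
$s = 82246$ ($s = 82694 - 448 = 82246$)
$\frac{1}{s} = \frac{1}{82246}$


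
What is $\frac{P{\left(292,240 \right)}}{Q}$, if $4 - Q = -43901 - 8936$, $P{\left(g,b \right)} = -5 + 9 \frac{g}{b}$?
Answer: $\frac{119}{1056820} \approx 0.0001126$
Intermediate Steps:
$P{\left(g,b \right)} = -5 + \frac{9 g}{b}$
$Q = 52841$ ($Q = 4 - \left(-43901 - 8936\right) = 4 - -52837 = 4 + 52837 = 52841$)
$\frac{P{\left(292,240 \right)}}{Q} = \frac{-5 + 9 \cdot 292 \cdot \frac{1}{240}}{52841} = \left(-5 + 9 \cdot 292 \cdot \frac{1}{240}\right) \frac{1}{52841} = \left(-5 + \frac{219}{20}\right) \frac{1}{52841} = \frac{119}{20} \cdot \frac{1}{52841} = \frac{119}{1056820}$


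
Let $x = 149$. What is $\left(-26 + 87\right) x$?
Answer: $9089$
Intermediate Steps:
$\left(-26 + 87\right) x = \left(-26 + 87\right) 149 = 61 \cdot 149 = 9089$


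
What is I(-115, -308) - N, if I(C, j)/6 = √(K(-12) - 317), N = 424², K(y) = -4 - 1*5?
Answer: -179776 + 6*I*√326 ≈ -1.7978e+5 + 108.33*I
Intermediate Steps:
K(y) = -9 (K(y) = -4 - 5 = -9)
N = 179776
I(C, j) = 6*I*√326 (I(C, j) = 6*√(-9 - 317) = 6*√(-326) = 6*(I*√326) = 6*I*√326)
I(-115, -308) - N = 6*I*√326 - 1*179776 = 6*I*√326 - 179776 = -179776 + 6*I*√326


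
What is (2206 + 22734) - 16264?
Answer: 8676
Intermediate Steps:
(2206 + 22734) - 16264 = 24940 - 16264 = 8676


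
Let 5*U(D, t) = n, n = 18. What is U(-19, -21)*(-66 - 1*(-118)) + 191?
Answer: 1891/5 ≈ 378.20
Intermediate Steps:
U(D, t) = 18/5 (U(D, t) = (⅕)*18 = 18/5)
U(-19, -21)*(-66 - 1*(-118)) + 191 = 18*(-66 - 1*(-118))/5 + 191 = 18*(-66 + 118)/5 + 191 = (18/5)*52 + 191 = 936/5 + 191 = 1891/5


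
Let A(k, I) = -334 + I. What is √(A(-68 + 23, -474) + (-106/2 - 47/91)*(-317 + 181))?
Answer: 2*√13395018/91 ≈ 80.438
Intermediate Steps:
√(A(-68 + 23, -474) + (-106/2 - 47/91)*(-317 + 181)) = √((-334 - 474) + (-106/2 - 47/91)*(-317 + 181)) = √(-808 + (-106*½ - 47*1/91)*(-136)) = √(-808 + (-53 - 47/91)*(-136)) = √(-808 - 4870/91*(-136)) = √(-808 + 662320/91) = √(588792/91) = 2*√13395018/91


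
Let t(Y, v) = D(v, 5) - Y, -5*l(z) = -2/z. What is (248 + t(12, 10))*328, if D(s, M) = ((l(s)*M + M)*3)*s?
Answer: 128576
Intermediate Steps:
l(z) = 2/(5*z) (l(z) = -(-2)/(5*z) = 2/(5*z))
D(s, M) = s*(3*M + 6*M/(5*s)) (D(s, M) = (((2/(5*s))*M + M)*3)*s = ((2*M/(5*s) + M)*3)*s = ((M + 2*M/(5*s))*3)*s = (3*M + 6*M/(5*s))*s = s*(3*M + 6*M/(5*s)))
t(Y, v) = 6 - Y + 15*v (t(Y, v) = (⅗)*5*(2 + 5*v) - Y = (6 + 15*v) - Y = 6 - Y + 15*v)
(248 + t(12, 10))*328 = (248 + (6 - 1*12 + 15*10))*328 = (248 + (6 - 12 + 150))*328 = (248 + 144)*328 = 392*328 = 128576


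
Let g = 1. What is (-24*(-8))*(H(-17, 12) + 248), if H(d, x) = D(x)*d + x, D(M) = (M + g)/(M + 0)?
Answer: 46384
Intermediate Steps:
D(M) = (1 + M)/M (D(M) = (M + 1)/(M + 0) = (1 + M)/M)
H(d, x) = x + d*(1 + x)/x (H(d, x) = ((1 + x)/x)*d + x = d*(1 + x)/x + x = x + d*(1 + x)/x)
(-24*(-8))*(H(-17, 12) + 248) = (-24*(-8))*((-17 + 12 - 17/12) + 248) = 192*((-17 + 12 - 17*1/12) + 248) = 192*((-17 + 12 - 17/12) + 248) = 192*(-77/12 + 248) = 192*(2899/12) = 46384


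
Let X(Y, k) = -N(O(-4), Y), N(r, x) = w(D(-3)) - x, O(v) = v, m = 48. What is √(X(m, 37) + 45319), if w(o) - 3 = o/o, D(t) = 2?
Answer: √45363 ≈ 212.99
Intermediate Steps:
w(o) = 4 (w(o) = 3 + o/o = 3 + 1 = 4)
N(r, x) = 4 - x
X(Y, k) = -4 + Y (X(Y, k) = -(4 - Y) = -4 + Y)
√(X(m, 37) + 45319) = √((-4 + 48) + 45319) = √(44 + 45319) = √45363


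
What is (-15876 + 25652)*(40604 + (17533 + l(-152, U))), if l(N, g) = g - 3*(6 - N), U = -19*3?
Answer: 563156256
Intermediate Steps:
U = -57
l(N, g) = -18 + g + 3*N (l(N, g) = g + (-18 + 3*N) = -18 + g + 3*N)
(-15876 + 25652)*(40604 + (17533 + l(-152, U))) = (-15876 + 25652)*(40604 + (17533 + (-18 - 57 + 3*(-152)))) = 9776*(40604 + (17533 + (-18 - 57 - 456))) = 9776*(40604 + (17533 - 531)) = 9776*(40604 + 17002) = 9776*57606 = 563156256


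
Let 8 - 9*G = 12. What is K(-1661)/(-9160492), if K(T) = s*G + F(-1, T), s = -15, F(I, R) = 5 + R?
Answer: 1237/6870369 ≈ 0.00018005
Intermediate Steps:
G = -4/9 (G = 8/9 - ⅑*12 = 8/9 - 4/3 = -4/9 ≈ -0.44444)
K(T) = 35/3 + T (K(T) = -15*(-4/9) + (5 + T) = 20/3 + (5 + T) = 35/3 + T)
K(-1661)/(-9160492) = (35/3 - 1661)/(-9160492) = -4948/3*(-1/9160492) = 1237/6870369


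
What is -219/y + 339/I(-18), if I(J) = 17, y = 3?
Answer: -902/17 ≈ -53.059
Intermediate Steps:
-219/y + 339/I(-18) = -219/3 + 339/17 = -219*1/3 + 339*(1/17) = -73 + 339/17 = -902/17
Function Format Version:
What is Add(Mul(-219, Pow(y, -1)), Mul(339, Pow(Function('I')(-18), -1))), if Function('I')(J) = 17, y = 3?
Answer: Rational(-902, 17) ≈ -53.059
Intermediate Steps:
Add(Mul(-219, Pow(y, -1)), Mul(339, Pow(Function('I')(-18), -1))) = Add(Mul(-219, Pow(3, -1)), Mul(339, Pow(17, -1))) = Add(Mul(-219, Rational(1, 3)), Mul(339, Rational(1, 17))) = Add(-73, Rational(339, 17)) = Rational(-902, 17)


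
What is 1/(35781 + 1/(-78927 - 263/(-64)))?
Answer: 5051065/180732156701 ≈ 2.7948e-5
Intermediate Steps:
1/(35781 + 1/(-78927 - 263/(-64))) = 1/(35781 + 1/(-78927 - 1/64*(-263))) = 1/(35781 + 1/(-78927 + 263/64)) = 1/(35781 + 1/(-5051065/64)) = 1/(35781 - 64/5051065) = 1/(180732156701/5051065) = 5051065/180732156701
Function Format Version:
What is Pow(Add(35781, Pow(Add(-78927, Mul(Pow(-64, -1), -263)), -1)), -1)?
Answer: Rational(5051065, 180732156701) ≈ 2.7948e-5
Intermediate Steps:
Pow(Add(35781, Pow(Add(-78927, Mul(Pow(-64, -1), -263)), -1)), -1) = Pow(Add(35781, Pow(Add(-78927, Mul(Rational(-1, 64), -263)), -1)), -1) = Pow(Add(35781, Pow(Add(-78927, Rational(263, 64)), -1)), -1) = Pow(Add(35781, Pow(Rational(-5051065, 64), -1)), -1) = Pow(Add(35781, Rational(-64, 5051065)), -1) = Pow(Rational(180732156701, 5051065), -1) = Rational(5051065, 180732156701)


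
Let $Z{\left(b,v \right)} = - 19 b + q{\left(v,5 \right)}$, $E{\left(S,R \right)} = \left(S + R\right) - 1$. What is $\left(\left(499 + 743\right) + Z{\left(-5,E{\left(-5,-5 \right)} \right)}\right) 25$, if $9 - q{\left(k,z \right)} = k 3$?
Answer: $34475$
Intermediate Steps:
$q{\left(k,z \right)} = 9 - 3 k$ ($q{\left(k,z \right)} = 9 - k 3 = 9 - 3 k$)
$E{\left(S,R \right)} = -1 + R + S$ ($E{\left(S,R \right)} = \left(R + S\right) - 1 = -1 + R + S$)
$Z{\left(b,v \right)} = 9 - 19 b - 3 v$ ($Z{\left(b,v \right)} = - 19 b - \left(-9 + 3 v\right) = 9 - 19 b - 3 v$)
$\left(\left(499 + 743\right) + Z{\left(-5,E{\left(-5,-5 \right)} \right)}\right) 25 = \left(\left(499 + 743\right) - \left(-104 + 3 \left(-1 - 5 - 5\right)\right)\right) 25 = \left(1242 + \left(9 + 95 - -33\right)\right) 25 = \left(1242 + \left(9 + 95 + 33\right)\right) 25 = \left(1242 + 137\right) 25 = 1379 \cdot 25 = 34475$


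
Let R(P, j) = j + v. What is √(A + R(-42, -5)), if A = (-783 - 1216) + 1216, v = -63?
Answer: I*√851 ≈ 29.172*I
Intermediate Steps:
A = -783 (A = -1999 + 1216 = -783)
R(P, j) = -63 + j (R(P, j) = j - 63 = -63 + j)
√(A + R(-42, -5)) = √(-783 + (-63 - 5)) = √(-783 - 68) = √(-851) = I*√851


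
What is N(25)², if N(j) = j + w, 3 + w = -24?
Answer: 4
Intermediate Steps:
w = -27 (w = -3 - 24 = -27)
N(j) = -27 + j (N(j) = j - 27 = -27 + j)
N(25)² = (-27 + 25)² = (-2)² = 4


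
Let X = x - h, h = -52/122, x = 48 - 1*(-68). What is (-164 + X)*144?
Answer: -417888/61 ≈ -6850.6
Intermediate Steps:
x = 116 (x = 48 + 68 = 116)
h = -26/61 (h = -52*1/122 = -26/61 ≈ -0.42623)
X = 7102/61 (X = 116 - 1*(-26/61) = 116 + 26/61 = 7102/61 ≈ 116.43)
(-164 + X)*144 = (-164 + 7102/61)*144 = -2902/61*144 = -417888/61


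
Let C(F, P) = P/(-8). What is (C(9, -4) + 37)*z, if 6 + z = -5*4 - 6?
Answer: -1200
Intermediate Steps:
C(F, P) = -P/8 (C(F, P) = P*(-⅛) = -P/8)
z = -32 (z = -6 + (-5*4 - 6) = -6 + (-20 - 6) = -6 - 26 = -32)
(C(9, -4) + 37)*z = (-⅛*(-4) + 37)*(-32) = (½ + 37)*(-32) = (75/2)*(-32) = -1200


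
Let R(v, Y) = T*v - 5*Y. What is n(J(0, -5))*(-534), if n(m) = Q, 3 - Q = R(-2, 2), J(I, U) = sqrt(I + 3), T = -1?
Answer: -5874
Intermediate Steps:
J(I, U) = sqrt(3 + I)
R(v, Y) = -v - 5*Y
Q = 11 (Q = 3 - (-1*(-2) - 5*2) = 3 - (2 - 10) = 3 - 1*(-8) = 3 + 8 = 11)
n(m) = 11
n(J(0, -5))*(-534) = 11*(-534) = -5874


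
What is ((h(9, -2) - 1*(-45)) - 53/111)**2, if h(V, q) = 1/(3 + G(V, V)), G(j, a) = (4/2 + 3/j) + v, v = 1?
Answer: 8879481361/4447881 ≈ 1996.3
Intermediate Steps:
G(j, a) = 3 + 3/j (G(j, a) = (4/2 + 3/j) + 1 = (4*(1/2) + 3/j) + 1 = (2 + 3/j) + 1 = 3 + 3/j)
h(V, q) = 1/(6 + 3/V) (h(V, q) = 1/(3 + (3 + 3/V)) = 1/(6 + 3/V))
((h(9, -2) - 1*(-45)) - 53/111)**2 = (((1/3)*9/(1 + 2*9) - 1*(-45)) - 53/111)**2 = (((1/3)*9/(1 + 18) + 45) - 53*1/111)**2 = (((1/3)*9/19 + 45) - 53/111)**2 = (((1/3)*9*(1/19) + 45) - 53/111)**2 = ((3/19 + 45) - 53/111)**2 = (858/19 - 53/111)**2 = (94231/2109)**2 = 8879481361/4447881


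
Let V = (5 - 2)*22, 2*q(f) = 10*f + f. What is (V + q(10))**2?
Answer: 14641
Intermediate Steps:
q(f) = 11*f/2 (q(f) = (10*f + f)/2 = (11*f)/2 = 11*f/2)
V = 66 (V = 3*22 = 66)
(V + q(10))**2 = (66 + (11/2)*10)**2 = (66 + 55)**2 = 121**2 = 14641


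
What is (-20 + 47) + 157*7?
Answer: 1126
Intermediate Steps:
(-20 + 47) + 157*7 = 27 + 1099 = 1126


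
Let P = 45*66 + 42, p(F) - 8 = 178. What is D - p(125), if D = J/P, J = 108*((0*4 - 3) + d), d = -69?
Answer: -47334/251 ≈ -188.58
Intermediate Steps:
p(F) = 186 (p(F) = 8 + 178 = 186)
J = -7776 (J = 108*((0*4 - 3) - 69) = 108*((0 - 3) - 69) = 108*(-3 - 69) = 108*(-72) = -7776)
P = 3012 (P = 2970 + 42 = 3012)
D = -648/251 (D = -7776/3012 = -7776*1/3012 = -648/251 ≈ -2.5817)
D - p(125) = -648/251 - 1*186 = -648/251 - 186 = -47334/251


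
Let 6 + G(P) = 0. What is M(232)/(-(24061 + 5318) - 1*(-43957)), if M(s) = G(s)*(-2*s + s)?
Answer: 696/7289 ≈ 0.095486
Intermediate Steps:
G(P) = -6 (G(P) = -6 + 0 = -6)
M(s) = 6*s (M(s) = -6*(-2*s + s) = -(-6)*s = 6*s)
M(232)/(-(24061 + 5318) - 1*(-43957)) = (6*232)/(-(24061 + 5318) - 1*(-43957)) = 1392/(-1*29379 + 43957) = 1392/(-29379 + 43957) = 1392/14578 = 1392*(1/14578) = 696/7289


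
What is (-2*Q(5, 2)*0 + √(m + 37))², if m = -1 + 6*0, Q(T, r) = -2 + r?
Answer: 36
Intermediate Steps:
m = -1 (m = -1 + 0 = -1)
(-2*Q(5, 2)*0 + √(m + 37))² = (-2*(-2 + 2)*0 + √(-1 + 37))² = (-2*0*0 + √36)² = (0*0 + 6)² = (0 + 6)² = 6² = 36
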